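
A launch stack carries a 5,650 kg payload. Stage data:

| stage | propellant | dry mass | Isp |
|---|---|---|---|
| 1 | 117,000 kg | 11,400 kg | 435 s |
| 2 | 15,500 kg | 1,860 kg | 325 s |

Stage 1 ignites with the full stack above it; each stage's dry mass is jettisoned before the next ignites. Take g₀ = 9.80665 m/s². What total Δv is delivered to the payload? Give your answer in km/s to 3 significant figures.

Δv ≈ 9.89 km/s

Ignition mass of stage 1 = 117,000+11,400 + 15,500+1,860 + 5,650 = 151,410 kg.
Stage 1: m₀ = 151,410 kg, m_f = 151,410 − 117,000 = 34,410 kg; Δv = 435×9.80665×ln(4.4) = 4265.9×1.4816 ≈ 6321 m/s.
Stage 2: m₀ = 23,010 kg, m_f = 23,010 − 15,500 = 7,510 kg; Δv = 325×9.80665×ln(3.064) = 3187.2×1.1197 ≈ 3569 m/s.
Total Δv = 6321 + 3569 = 9890 m/s.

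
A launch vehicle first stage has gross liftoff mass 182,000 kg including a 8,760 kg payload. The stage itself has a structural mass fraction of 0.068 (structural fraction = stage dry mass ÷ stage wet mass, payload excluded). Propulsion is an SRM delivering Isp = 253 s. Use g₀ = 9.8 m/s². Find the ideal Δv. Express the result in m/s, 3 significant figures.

Δv ≈ 5410 m/s

Stage wet mass = m₀ − payload = 182,000 − 8,760 = 173,240 kg.
Stage dry mass = ε × stage wet mass = 0.068 × 173,240 = 11,780.3 kg.
Burnout mass m_f = stage dry + payload = 11,780.3 + 8,760 = 20,540.3 kg.
v_e = Isp · g₀ = 253 × 9.8 = 2479.4 m/s.
Rocket equation: Δv = v_e · ln(182,000/20,540.3) = 2479.4 × ln(8.861) = 2479.4 × 2.1816 ≈ 5409 m/s.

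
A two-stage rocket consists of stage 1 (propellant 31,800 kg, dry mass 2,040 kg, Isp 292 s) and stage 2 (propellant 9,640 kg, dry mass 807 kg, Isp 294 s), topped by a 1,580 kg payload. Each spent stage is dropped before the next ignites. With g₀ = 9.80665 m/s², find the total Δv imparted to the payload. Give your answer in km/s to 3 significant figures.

Ignition mass of stage 1 = 31,800+2,040 + 9,640+807 + 1,580 = 45,867 kg.
Stage 1: m₀ = 45,867 kg, m_f = 45,867 − 31,800 = 14,067 kg; Δv = 292×9.80665×ln(3.261) = 2863.5×1.1819 ≈ 3384 m/s.
Stage 2: m₀ = 12,027 kg, m_f = 12,027 − 9,640 = 2,387 kg; Δv = 294×9.80665×ln(5.039) = 2883.2×1.6171 ≈ 4662 m/s.
Total Δv = 3384 + 4662 = 8046 m/s.

Δv ≈ 8.05 km/s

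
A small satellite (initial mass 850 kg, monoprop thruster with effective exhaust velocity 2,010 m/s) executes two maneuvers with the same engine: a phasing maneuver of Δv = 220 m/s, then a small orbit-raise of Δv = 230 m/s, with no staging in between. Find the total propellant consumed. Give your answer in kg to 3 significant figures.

total propellant consumed ≈ 171 kg

After the first burn: m = 850 × exp(−220/2010.0) = 850 × 0.89632 = 761.872 kg.
After the second burn: m = 761.872 × exp(−230/2010.0) = 761.872 × 0.89188 = 679.498 kg.
Total propellant = m₀ − m_final = 850 − 679.498 = 170.502 kg.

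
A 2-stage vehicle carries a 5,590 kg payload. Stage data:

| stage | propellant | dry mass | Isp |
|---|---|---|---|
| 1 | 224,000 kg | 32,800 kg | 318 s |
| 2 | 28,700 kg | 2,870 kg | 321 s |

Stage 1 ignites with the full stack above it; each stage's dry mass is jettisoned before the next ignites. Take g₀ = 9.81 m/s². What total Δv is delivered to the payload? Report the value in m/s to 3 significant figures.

Δv ≈ 9140 m/s

Ignition mass of stage 1 = 224,000+32,800 + 28,700+2,870 + 5,590 = 293,960 kg.
Stage 1: m₀ = 293,960 kg, m_f = 293,960 − 224,000 = 69,960 kg; Δv = 318×9.81×ln(4.202) = 3119.6×1.4355 ≈ 4478 m/s.
Stage 2: m₀ = 37,160 kg, m_f = 37,160 − 28,700 = 8,460 kg; Δv = 321×9.81×ln(4.392) = 3149.0×1.4799 ≈ 4660 m/s.
Total Δv = 4478 + 4660 = 9138 m/s.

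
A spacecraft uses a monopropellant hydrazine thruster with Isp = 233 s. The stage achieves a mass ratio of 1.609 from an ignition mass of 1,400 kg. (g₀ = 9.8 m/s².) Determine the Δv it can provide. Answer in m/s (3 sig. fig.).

Δv ≈ 1090 m/s

v_e = Isp · g₀ = 233 × 9.8 = 2283.4 m/s.
Δv = v_e · ln(1.609) = 2283.4 × 0.4756 ≈ 1086.0 m/s.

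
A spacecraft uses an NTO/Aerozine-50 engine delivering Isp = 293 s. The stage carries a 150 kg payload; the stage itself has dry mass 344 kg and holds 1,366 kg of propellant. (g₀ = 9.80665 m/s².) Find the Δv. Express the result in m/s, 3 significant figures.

Δv ≈ 3810 m/s

v_e = Isp · g₀ = 293 × 9.80665 = 2873.3 m/s.
m₀ = payload + dry + propellant = 150 + 344 + 1,366 = 1,860 kg.
m_f = payload + dry = 150 + 344 = 494 kg.
By the Tsiolkovsky rocket equation, Δv = v_e · ln(m₀/m_f) = 2873.3 × ln(3.765) = 2873.3 × 1.3258 ≈ 3809.5 m/s.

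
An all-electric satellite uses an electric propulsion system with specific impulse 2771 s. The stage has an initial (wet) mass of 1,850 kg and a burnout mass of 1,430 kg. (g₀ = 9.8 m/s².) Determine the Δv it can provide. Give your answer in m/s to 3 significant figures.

v_e = Isp · g₀ = 2771 × 9.8 = 27155.8 m/s.
Δv = v_e · ln(m₀/m_f) = 27155.8 × ln(1.294) = 27155.8 × 0.2575 ≈ 6992.9 m/s.

Δv ≈ 6990 m/s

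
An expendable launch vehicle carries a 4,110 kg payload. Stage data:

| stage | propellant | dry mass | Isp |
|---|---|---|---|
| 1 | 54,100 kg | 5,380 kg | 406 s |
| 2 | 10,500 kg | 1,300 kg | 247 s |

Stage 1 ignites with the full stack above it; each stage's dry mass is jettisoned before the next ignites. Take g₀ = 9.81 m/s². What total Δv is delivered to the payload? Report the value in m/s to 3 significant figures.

Δv ≈ 7650 m/s

Ignition mass of stage 1 = 54,100+5,380 + 10,500+1,300 + 4,110 = 75,390 kg.
Stage 1: m₀ = 75,390 kg, m_f = 75,390 − 54,100 = 21,290 kg; Δv = 406×9.81×ln(3.541) = 3982.9×1.2644 ≈ 5036 m/s.
Stage 2: m₀ = 15,910 kg, m_f = 15,910 − 10,500 = 5,410 kg; Δv = 247×9.81×ln(2.941) = 2423.1×1.0787 ≈ 2614 m/s.
Total Δv = 5036 + 2614 = 7650 m/s.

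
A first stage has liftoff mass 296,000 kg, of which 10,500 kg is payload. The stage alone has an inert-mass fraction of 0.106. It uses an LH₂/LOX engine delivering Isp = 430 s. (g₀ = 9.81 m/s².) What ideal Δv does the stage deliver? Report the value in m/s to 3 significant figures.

Stage wet mass = m₀ − payload = 296,000 − 10,500 = 285,500 kg.
Stage dry mass = ε × stage wet mass = 0.106 × 285,500 = 30,263 kg.
Burnout mass m_f = stage dry + payload = 30,263 + 10,500 = 40,763 kg.
v_e = Isp · g₀ = 430 × 9.81 = 4218.3 m/s.
Using Δv = v_e ln(m₀/m_f): Δv = v_e · ln(296,000/40,763) = 4218.3 × ln(7.261) = 4218.3 × 1.9826 ≈ 8363 m/s.

Δv ≈ 8360 m/s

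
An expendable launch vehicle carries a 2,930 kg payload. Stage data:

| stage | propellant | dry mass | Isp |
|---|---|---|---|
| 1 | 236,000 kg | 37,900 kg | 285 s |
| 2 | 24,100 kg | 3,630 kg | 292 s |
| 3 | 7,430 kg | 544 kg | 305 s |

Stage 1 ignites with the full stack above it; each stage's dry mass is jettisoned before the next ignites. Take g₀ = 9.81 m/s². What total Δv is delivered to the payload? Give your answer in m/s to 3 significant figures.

Ignition mass of stage 1 = 236,000+37,900 + 24,100+3,630 + 7,430+544 + 2,930 = 312,534 kg.
Stage 1: m₀ = 312,534 kg, m_f = 312,534 − 236,000 = 76,534 kg; Δv = 285×9.81×ln(4.084) = 2795.9×1.4070 ≈ 3934 m/s.
Stage 2: m₀ = 38,634 kg, m_f = 38,634 − 24,100 = 14,534 kg; Δv = 292×9.81×ln(2.658) = 2864.5×0.9776 ≈ 2800 m/s.
Stage 3: m₀ = 10,904 kg, m_f = 10,904 − 7,430 = 3,474 kg; Δv = 305×9.81×ln(3.139) = 2992.1×1.1438 ≈ 3422 m/s.
Total Δv = 3934 + 2800 + 3422 = 10156 m/s.

Δv ≈ 10200 m/s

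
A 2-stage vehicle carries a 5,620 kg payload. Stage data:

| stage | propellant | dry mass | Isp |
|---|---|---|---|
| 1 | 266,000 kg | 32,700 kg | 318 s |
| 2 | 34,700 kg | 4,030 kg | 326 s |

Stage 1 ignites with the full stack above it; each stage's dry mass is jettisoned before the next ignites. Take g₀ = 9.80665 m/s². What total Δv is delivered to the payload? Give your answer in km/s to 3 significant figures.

Ignition mass of stage 1 = 266,000+32,700 + 34,700+4,030 + 5,620 = 343,050 kg.
Stage 1: m₀ = 343,050 kg, m_f = 343,050 − 266,000 = 77,050 kg; Δv = 318×9.80665×ln(4.452) = 3118.5×1.4934 ≈ 4657 m/s.
Stage 2: m₀ = 44,350 kg, m_f = 44,350 − 34,700 = 9,650 kg; Δv = 326×9.80665×ln(4.596) = 3197.0×1.5252 ≈ 4876 m/s.
Total Δv = 4657 + 4876 = 9533 m/s.

Δv ≈ 9.53 km/s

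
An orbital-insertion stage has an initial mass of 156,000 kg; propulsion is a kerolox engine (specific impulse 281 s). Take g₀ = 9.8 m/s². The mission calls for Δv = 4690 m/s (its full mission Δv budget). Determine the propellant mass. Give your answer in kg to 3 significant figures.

propellant mass ≈ 128000 kg

v_e = Isp · g₀ = 281 × 9.8 = 2753.8 m/s.
By the Tsiolkovsky rocket equation, m₀/m_f = exp(Δv / v_e) = exp(4690 / 2753.8) = exp(1.7031) = 5.4909.
m_f = 156,000 / 5.4909 = 28,410.6 kg, so propellant = m₀ − m_f = 156,000 − 28,410.6 = 127,589.4 kg.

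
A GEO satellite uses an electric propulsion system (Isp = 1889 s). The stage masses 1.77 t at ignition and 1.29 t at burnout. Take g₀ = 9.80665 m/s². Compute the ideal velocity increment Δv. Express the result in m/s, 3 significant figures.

Δv ≈ 5860 m/s

v_e = Isp · g₀ = 1889 × 9.80665 = 18524.8 m/s.
Δv = v_e · ln(m₀/m_f) = 18524.8 × ln(1.372) = 18524.8 × 0.3163 ≈ 5860.1 m/s.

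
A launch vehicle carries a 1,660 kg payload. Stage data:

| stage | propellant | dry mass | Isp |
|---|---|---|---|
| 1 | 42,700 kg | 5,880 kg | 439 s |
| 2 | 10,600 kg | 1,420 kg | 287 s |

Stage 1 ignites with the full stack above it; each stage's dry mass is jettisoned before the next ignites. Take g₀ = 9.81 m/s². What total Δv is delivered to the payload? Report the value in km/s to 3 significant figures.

Ignition mass of stage 1 = 42,700+5,880 + 10,600+1,420 + 1,660 = 62,260 kg.
Stage 1: m₀ = 62,260 kg, m_f = 62,260 − 42,700 = 19,560 kg; Δv = 439×9.81×ln(3.183) = 4306.6×1.1578 ≈ 4986 m/s.
Stage 2: m₀ = 13,680 kg, m_f = 13,680 − 10,600 = 3,080 kg; Δv = 287×9.81×ln(4.442) = 2815.5×1.4910 ≈ 4198 m/s.
Total Δv = 4986 + 4198 = 9184 m/s.

Δv ≈ 9.18 km/s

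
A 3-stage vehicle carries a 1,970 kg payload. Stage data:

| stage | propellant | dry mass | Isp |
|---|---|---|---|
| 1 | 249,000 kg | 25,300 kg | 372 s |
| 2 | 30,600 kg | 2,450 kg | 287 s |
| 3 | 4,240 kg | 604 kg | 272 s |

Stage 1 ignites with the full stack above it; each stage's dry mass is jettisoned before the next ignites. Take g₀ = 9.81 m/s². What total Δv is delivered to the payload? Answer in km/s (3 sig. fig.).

Ignition mass of stage 1 = 249,000+25,300 + 30,600+2,450 + 4,240+604 + 1,970 = 314,164 kg.
Stage 1: m₀ = 314,164 kg, m_f = 314,164 − 249,000 = 65,164 kg; Δv = 372×9.81×ln(4.821) = 3649.3×1.5730 ≈ 5740 m/s.
Stage 2: m₀ = 39,864 kg, m_f = 39,864 − 30,600 = 9,264 kg; Δv = 287×9.81×ln(4.303) = 2815.5×1.4593 ≈ 4109 m/s.
Stage 3: m₀ = 6,814 kg, m_f = 6,814 − 4,240 = 2,574 kg; Δv = 272×9.81×ln(2.647) = 2668.3×0.9735 ≈ 2598 m/s.
Total Δv = 5740 + 4109 + 2598 = 12447 m/s.

Δv ≈ 12.4 km/s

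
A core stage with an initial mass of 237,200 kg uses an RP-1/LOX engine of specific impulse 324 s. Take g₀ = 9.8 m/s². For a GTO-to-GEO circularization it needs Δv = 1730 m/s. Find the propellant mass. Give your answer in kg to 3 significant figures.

propellant mass ≈ 99600 kg

v_e = Isp · g₀ = 324 × 9.8 = 3175.2 m/s.
m₀/m_f = exp(Δv / v_e) = exp(1730 / 3175.2) = exp(0.5448) = 1.7243.
m_f = 237,200 / 1.7243 = 137,563 kg, so propellant = m₀ − m_f = 237,200 − 137,563 = 99,637 kg.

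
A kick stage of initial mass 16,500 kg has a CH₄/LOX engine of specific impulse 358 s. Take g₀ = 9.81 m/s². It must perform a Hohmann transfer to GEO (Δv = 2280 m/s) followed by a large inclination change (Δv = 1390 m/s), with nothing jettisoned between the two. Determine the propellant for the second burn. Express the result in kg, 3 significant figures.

v_e = Isp · g₀ = 358 × 9.81 = 3512.0 m/s.
After the first burn: m = 16500 × exp(−2280/3512.0) = 16500 × 0.52246 = 8,620.59 kg.
After the second burn: m = 8,620.59 × exp(−1390/3512.0) = 8,620.59 × 0.67315 = 5,802.95 kg.
Second-burn propellant = 8,620.59 − 5,802.95 = 2,817.64 kg.

propellant for the second burn ≈ 2820 kg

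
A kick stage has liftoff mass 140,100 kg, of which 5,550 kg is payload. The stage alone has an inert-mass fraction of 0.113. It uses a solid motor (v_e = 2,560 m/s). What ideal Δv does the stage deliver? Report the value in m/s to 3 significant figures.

Stage wet mass = m₀ − payload = 140,100 − 5,550 = 134,550 kg.
Stage dry mass = ε × stage wet mass = 0.113 × 134,550 = 15,204.2 kg.
Burnout mass m_f = stage dry + payload = 15,204.2 + 5,550 = 20,754.2 kg.
Δv = v_e · ln(140,100/20,754.2) = 2560.0 × ln(6.75) = 2560.0 × 1.9096 ≈ 4889 m/s.

Δv ≈ 4890 m/s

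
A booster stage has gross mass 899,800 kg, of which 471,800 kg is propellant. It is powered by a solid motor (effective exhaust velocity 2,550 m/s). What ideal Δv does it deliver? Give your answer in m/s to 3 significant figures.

m_f = m₀ − m_prop = 899,800 − 471,800 = 428,000 kg.
Δv = v_e · ln(m₀/m_f) = 2550.0 × ln(2.102) = 2550.0 × 0.7430 ≈ 1894.8 m/s.

Δv ≈ 1890 m/s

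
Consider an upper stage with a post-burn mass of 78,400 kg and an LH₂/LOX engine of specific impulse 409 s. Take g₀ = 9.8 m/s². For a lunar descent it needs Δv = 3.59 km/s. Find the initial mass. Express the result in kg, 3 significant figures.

initial mass ≈ 192000 kg

v_e = Isp · g₀ = 409 × 9.8 = 4008.2 m/s.
Using Δv = v_e ln(m₀/m_f): m₀/m_f = exp(Δv / v_e) = exp(3590 / 4008.2) = exp(0.8957) = 2.4490.
m₀ = m_f × 2.4490 = 78,400 × 2.4490 = 192,002 kg.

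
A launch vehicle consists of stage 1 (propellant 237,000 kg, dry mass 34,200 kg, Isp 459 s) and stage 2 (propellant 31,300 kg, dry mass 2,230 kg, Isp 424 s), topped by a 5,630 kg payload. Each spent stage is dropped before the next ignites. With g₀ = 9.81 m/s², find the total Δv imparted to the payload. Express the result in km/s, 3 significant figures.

Δv ≈ 13.2 km/s

Ignition mass of stage 1 = 237,000+34,200 + 31,300+2,230 + 5,630 = 310,360 kg.
Stage 1: m₀ = 310,360 kg, m_f = 310,360 − 237,000 = 73,360 kg; Δv = 459×9.81×ln(4.231) = 4502.8×1.4424 ≈ 6495 m/s.
Stage 2: m₀ = 39,160 kg, m_f = 39,160 − 31,300 = 7,860 kg; Δv = 424×9.81×ln(4.982) = 4159.4×1.6059 ≈ 6680 m/s.
Total Δv = 6495 + 6680 = 13175 m/s.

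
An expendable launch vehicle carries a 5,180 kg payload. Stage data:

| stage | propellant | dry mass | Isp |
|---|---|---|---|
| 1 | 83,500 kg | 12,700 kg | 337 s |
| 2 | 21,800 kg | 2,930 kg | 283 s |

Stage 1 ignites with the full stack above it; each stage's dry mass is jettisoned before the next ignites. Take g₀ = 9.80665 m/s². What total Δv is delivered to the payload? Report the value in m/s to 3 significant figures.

Δv ≈ 7210 m/s

Ignition mass of stage 1 = 83,500+12,700 + 21,800+2,930 + 5,180 = 126,110 kg.
Stage 1: m₀ = 126,110 kg, m_f = 126,110 − 83,500 = 42,610 kg; Δv = 337×9.80665×ln(2.96) = 3304.8×1.0851 ≈ 3586 m/s.
Stage 2: m₀ = 29,910 kg, m_f = 29,910 − 21,800 = 8,110 kg; Δv = 283×9.80665×ln(3.688) = 2775.3×1.3051 ≈ 3622 m/s.
Total Δv = 3586 + 3622 = 7208 m/s.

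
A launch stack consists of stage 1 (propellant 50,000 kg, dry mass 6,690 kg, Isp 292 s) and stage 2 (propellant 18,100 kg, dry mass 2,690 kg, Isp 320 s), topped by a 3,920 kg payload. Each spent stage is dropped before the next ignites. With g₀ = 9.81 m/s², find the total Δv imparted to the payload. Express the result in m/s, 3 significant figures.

Ignition mass of stage 1 = 50,000+6,690 + 18,100+2,690 + 3,920 = 81,400 kg.
Stage 1: m₀ = 81,400 kg, m_f = 81,400 − 50,000 = 31,400 kg; Δv = 292×9.81×ln(2.592) = 2864.5×0.9526 ≈ 2729 m/s.
Stage 2: m₀ = 24,710 kg, m_f = 24,710 − 18,100 = 6,610 kg; Δv = 320×9.81×ln(3.738) = 3139.2×1.3186 ≈ 4139 m/s.
Total Δv = 2729 + 4139 = 6868 m/s.

Δv ≈ 6870 m/s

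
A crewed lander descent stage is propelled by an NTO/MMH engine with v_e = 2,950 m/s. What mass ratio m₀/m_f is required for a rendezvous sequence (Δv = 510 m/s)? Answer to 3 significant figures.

Using Δv = v_e ln(m₀/m_f): m₀/m_f = exp(Δv / v_e) = exp(510 / 2950.0) = exp(0.1729) = 1.1887.

mass ratio ≈ 1.19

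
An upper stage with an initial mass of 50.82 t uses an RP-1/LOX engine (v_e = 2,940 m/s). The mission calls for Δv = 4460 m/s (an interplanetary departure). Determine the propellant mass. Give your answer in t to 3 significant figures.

From the ideal rocket equation, m₀/m_f = exp(Δv / v_e) = exp(4460 / 2940.0) = exp(1.5170) = 4.5586.
m_f = 50.82 / 4.5586 = 11.1482 t, so propellant = m₀ − m_f = 50.82 − 11.1482 = 39.6718 t.

propellant mass ≈ 39.7 t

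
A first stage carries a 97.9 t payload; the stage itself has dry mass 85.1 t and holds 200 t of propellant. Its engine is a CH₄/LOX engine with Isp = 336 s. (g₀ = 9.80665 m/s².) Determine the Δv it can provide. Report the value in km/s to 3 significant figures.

v_e = Isp · g₀ = 336 × 9.80665 = 3295.0 m/s.
m₀ = payload + dry + propellant = 97.9 + 85.1 + 200 = 383 t.
m_f = payload + dry = 97.9 + 85.1 = 183 t.
Δv = v_e · ln(m₀/m_f) = 3295.0 × ln(2.093) = 3295.0 × 0.7385 ≈ 2433.5 m/s.

Δv ≈ 2.43 km/s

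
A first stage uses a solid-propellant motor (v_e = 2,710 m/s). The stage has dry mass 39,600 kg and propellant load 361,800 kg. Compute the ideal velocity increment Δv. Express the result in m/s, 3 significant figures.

m₀ = m_dry + m_prop = 39,600 + 361,800 = 401,400 kg.
From the ideal rocket equation, Δv = v_e · ln(m₀/m_f) = 2710.0 × ln(10.14) = 2710.0 × 2.3161 ≈ 6276.7 m/s.

Δv ≈ 6280 m/s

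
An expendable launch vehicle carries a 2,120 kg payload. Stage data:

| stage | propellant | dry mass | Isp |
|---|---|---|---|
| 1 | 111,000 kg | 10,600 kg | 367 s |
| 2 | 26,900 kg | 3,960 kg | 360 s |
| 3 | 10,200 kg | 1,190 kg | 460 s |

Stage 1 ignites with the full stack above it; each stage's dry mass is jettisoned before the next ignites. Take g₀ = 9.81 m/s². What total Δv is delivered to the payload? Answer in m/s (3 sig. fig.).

Ignition mass of stage 1 = 111,000+10,600 + 26,900+3,960 + 10,200+1,190 + 2,120 = 165,970 kg.
Stage 1: m₀ = 165,970 kg, m_f = 165,970 − 111,000 = 54,970 kg; Δv = 367×9.81×ln(3.019) = 3600.3×1.1050 ≈ 3978 m/s.
Stage 2: m₀ = 44,370 kg, m_f = 44,370 − 26,900 = 17,470 kg; Δv = 360×9.81×ln(2.54) = 3531.6×0.9321 ≈ 3292 m/s.
Stage 3: m₀ = 13,510 kg, m_f = 13,510 − 10,200 = 3,310 kg; Δv = 460×9.81×ln(4.082) = 4512.6×1.4065 ≈ 6347 m/s.
Total Δv = 3978 + 3292 + 6347 = 13617 m/s.

Δv ≈ 13600 m/s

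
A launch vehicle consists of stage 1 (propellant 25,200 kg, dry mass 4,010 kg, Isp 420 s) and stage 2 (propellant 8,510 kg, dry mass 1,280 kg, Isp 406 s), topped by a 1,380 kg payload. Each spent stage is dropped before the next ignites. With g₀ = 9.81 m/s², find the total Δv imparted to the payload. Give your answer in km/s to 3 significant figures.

Δv ≈ 9.75 km/s

Ignition mass of stage 1 = 25,200+4,010 + 8,510+1,280 + 1,380 = 40,380 kg.
Stage 1: m₀ = 40,380 kg, m_f = 40,380 − 25,200 = 15,180 kg; Δv = 420×9.81×ln(2.66) = 4120.2×0.9784 ≈ 4031 m/s.
Stage 2: m₀ = 11,170 kg, m_f = 11,170 − 8,510 = 2,660 kg; Δv = 406×9.81×ln(4.199) = 3982.9×1.4349 ≈ 5715 m/s.
Total Δv = 4031 + 5715 = 9746 m/s.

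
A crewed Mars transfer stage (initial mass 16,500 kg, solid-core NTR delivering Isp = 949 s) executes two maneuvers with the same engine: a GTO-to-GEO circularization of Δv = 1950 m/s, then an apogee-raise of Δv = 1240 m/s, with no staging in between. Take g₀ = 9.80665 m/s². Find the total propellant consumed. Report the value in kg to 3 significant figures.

v_e = Isp · g₀ = 949 × 9.80665 = 9306.5 m/s.
After the first burn: m = 16500 × exp(−1950/9306.5) = 16500 × 0.81096 = 13,380.8 kg.
After the second burn: m = 13,380.8 × exp(−1240/9306.5) = 13,380.8 × 0.87525 = 11,711.5 kg.
Total propellant = m₀ − m_final = 16500 − 11,711.5 = 4,788.5 kg.

total propellant consumed ≈ 4790 kg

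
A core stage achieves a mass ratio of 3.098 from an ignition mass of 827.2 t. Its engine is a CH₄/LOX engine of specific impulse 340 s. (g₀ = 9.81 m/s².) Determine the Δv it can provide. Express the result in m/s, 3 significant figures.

v_e = Isp · g₀ = 340 × 9.81 = 3335.4 m/s.
Δv = v_e · ln(3.098) = 3335.4 × 1.1308 ≈ 3771.5 m/s.

Δv ≈ 3770 m/s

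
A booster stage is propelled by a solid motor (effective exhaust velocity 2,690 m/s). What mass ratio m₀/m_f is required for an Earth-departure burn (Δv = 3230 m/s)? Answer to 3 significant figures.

mass ratio ≈ 3.32

By the Tsiolkovsky rocket equation, m₀/m_f = exp(Δv / v_e) = exp(3230 / 2690.0) = exp(1.2007) = 3.3226.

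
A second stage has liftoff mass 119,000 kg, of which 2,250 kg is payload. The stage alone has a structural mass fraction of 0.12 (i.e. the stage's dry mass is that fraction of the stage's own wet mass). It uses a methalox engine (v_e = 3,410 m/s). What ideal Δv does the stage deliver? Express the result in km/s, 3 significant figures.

Stage wet mass = m₀ − payload = 119,000 − 2,250 = 116,750 kg.
Stage dry mass = ε × stage wet mass = 0.12 × 116,750 = 14,010 kg.
Burnout mass m_f = stage dry + payload = 14,010 + 2,250 = 16,260 kg.
Using Δv = v_e ln(m₀/m_f): Δv = v_e · ln(119,000/16,260) = 3410.0 × ln(7.319) = 3410.0 × 1.9904 ≈ 6787 m/s.

Δv ≈ 6.79 km/s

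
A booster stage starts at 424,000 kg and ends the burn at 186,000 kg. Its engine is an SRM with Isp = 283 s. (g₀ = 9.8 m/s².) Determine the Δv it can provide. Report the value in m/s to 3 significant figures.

v_e = Isp · g₀ = 283 × 9.8 = 2773.4 m/s.
Δv = v_e · ln(m₀/m_f) = 2773.4 × ln(2.28) = 2773.4 × 0.8240 ≈ 2285.2 m/s.

Δv ≈ 2290 m/s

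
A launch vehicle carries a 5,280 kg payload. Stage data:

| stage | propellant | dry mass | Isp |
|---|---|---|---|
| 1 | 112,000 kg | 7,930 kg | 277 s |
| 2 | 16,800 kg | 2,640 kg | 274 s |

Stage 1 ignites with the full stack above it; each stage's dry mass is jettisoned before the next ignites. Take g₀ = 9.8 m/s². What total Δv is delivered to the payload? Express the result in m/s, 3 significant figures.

Ignition mass of stage 1 = 112,000+7,930 + 16,800+2,640 + 5,280 = 144,650 kg.
Stage 1: m₀ = 144,650 kg, m_f = 144,650 − 112,000 = 32,650 kg; Δv = 277×9.8×ln(4.43) = 2714.6×1.4885 ≈ 4041 m/s.
Stage 2: m₀ = 24,720 kg, m_f = 24,720 − 16,800 = 7,920 kg; Δv = 274×9.8×ln(3.121) = 2685.2×1.1382 ≈ 3056 m/s.
Total Δv = 4041 + 3056 = 7097 m/s.

Δv ≈ 7100 m/s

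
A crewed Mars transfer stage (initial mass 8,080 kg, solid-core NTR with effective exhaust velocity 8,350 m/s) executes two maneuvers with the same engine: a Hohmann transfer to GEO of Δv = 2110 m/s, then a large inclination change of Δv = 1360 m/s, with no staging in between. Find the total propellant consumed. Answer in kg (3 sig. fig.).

After the first burn: m = 8080 × exp(−2110/8350.0) = 8080 × 0.77671 = 6,275.82 kg.
After the second burn: m = 6,275.82 × exp(−1360/8350.0) = 6,275.82 × 0.84970 = 5,332.56 kg.
Total propellant = m₀ − m_final = 8080 − 5,332.56 = 2,747.44 kg.

total propellant consumed ≈ 2750 kg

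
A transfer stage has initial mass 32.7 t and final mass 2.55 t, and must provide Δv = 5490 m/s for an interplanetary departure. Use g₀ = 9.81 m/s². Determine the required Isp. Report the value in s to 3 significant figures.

ln(m₀/m_f) = ln(32700/2550) = ln(12.82) = 2.5513.
From the ideal rocket equation, v_e = Δv / ln(m₀/m_f) = 5490 / 2.5513 = 2151.9 m/s.
Isp = v_e / g₀ = 2151.9 / 9.81 = 219.4 s.

Isp ≈ 219 s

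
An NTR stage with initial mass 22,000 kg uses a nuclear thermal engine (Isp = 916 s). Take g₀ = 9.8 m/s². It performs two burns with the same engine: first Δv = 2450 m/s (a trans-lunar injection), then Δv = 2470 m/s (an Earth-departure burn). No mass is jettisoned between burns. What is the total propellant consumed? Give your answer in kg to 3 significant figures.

total propellant consumed ≈ 9280 kg

v_e = Isp · g₀ = 916 × 9.8 = 8976.8 m/s.
After the first burn: m = 22000 × exp(−2450/8976.8) = 22000 × 0.76115 = 16,745.3 kg.
After the second burn: m = 16,745.3 × exp(−2470/8976.8) = 16,745.3 × 0.75946 = 12,717.4 kg.
Total propellant = m₀ − m_final = 22000 − 12,717.4 = 9,282.6 kg.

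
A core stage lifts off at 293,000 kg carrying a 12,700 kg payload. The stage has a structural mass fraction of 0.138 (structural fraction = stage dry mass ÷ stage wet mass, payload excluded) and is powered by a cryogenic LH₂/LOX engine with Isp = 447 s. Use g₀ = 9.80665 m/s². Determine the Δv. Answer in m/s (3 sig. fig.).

Stage wet mass = m₀ − payload = 293,000 − 12,700 = 280,300 kg.
Stage dry mass = ε × stage wet mass = 0.138 × 280,300 = 38,681.4 kg.
Burnout mass m_f = stage dry + payload = 38,681.4 + 12,700 = 51,381.4 kg.
v_e = Isp · g₀ = 447 × 9.80665 = 4383.6 m/s.
Using Δv = v_e ln(m₀/m_f): Δv = v_e · ln(293,000/51,381.4) = 4383.6 × ln(5.702) = 4383.6 × 1.7409 ≈ 7631 m/s.

Δv ≈ 7630 m/s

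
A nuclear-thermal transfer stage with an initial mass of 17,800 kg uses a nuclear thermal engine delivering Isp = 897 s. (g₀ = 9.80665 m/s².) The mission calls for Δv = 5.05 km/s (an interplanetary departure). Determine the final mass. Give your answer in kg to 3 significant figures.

v_e = Isp · g₀ = 897 × 9.80665 = 8796.6 m/s.
m₀/m_f = exp(Δv / v_e) = exp(5050 / 8796.6) = exp(0.5741) = 1.7755.
m_f = m₀ / 1.7755 = 17,800 / 1.7755 = 10,025.3 kg.

final mass ≈ 10000 kg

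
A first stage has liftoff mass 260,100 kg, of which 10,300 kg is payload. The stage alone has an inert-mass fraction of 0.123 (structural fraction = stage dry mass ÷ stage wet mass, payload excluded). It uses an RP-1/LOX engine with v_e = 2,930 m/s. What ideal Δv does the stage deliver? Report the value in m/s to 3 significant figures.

Δv ≈ 5410 m/s

Stage wet mass = m₀ − payload = 260,100 − 10,300 = 249,800 kg.
Stage dry mass = ε × stage wet mass = 0.123 × 249,800 = 30,725.4 kg.
Burnout mass m_f = stage dry + payload = 30,725.4 + 10,300 = 41,025.4 kg.
By the Tsiolkovsky rocket equation, Δv = v_e · ln(260,100/41,025.4) = 2930.0 × ln(6.34) = 2930.0 × 1.8469 ≈ 5411 m/s.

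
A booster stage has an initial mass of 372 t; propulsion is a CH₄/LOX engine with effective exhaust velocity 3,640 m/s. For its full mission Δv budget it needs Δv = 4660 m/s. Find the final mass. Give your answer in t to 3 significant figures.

m₀/m_f = exp(Δv / v_e) = exp(4660 / 3640.0) = exp(1.2802) = 3.5974.
m_f = m₀ / 3.5974 = 372 / 3.5974 = 103.408 t.

final mass ≈ 103 t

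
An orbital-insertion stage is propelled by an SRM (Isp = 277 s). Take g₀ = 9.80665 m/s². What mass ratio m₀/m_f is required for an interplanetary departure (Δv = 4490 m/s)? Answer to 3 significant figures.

mass ratio ≈ 5.22

v_e = Isp · g₀ = 277 × 9.80665 = 2716.4 m/s.
From the ideal rocket equation, m₀/m_f = exp(Δv / v_e) = exp(4490 / 2716.4) = exp(1.6529) = 5.2221.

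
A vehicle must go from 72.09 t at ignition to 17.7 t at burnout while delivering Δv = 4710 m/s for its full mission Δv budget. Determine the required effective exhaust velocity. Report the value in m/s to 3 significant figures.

ln(m₀/m_f) = ln(72090/17700) = ln(4.073) = 1.4044.
Rocket equation: v_e = Δv / ln(m₀/m_f) = 4710 / 1.4044 = 3353.9 m/s.

v_e ≈ 3350 m/s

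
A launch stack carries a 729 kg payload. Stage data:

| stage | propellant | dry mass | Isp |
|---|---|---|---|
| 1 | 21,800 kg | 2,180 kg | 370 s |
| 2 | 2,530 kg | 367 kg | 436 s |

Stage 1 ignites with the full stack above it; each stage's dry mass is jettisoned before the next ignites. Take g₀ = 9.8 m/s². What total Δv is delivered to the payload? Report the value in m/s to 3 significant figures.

Δv ≈ 10800 m/s

Ignition mass of stage 1 = 21,800+2,180 + 2,530+367 + 729 = 27,606 kg.
Stage 1: m₀ = 27,606 kg, m_f = 27,606 − 21,800 = 5,806 kg; Δv = 370×9.8×ln(4.755) = 3626.0×1.5591 ≈ 5653 m/s.
Stage 2: m₀ = 3,626 kg, m_f = 3,626 − 2,530 = 1,096 kg; Δv = 436×9.8×ln(3.308) = 4272.8×1.1965 ≈ 5112 m/s.
Total Δv = 5653 + 5112 = 10765 m/s.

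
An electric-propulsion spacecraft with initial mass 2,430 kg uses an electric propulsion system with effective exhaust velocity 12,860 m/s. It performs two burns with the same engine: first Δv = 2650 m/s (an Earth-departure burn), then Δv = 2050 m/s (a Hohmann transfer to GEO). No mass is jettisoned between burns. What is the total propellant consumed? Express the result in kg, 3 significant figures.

total propellant consumed ≈ 744 kg

After the first burn: m = 2430 × exp(−2650/12860.0) = 2430 × 0.81378 = 1,977.49 kg.
After the second burn: m = 1,977.49 × exp(−2050/12860.0) = 1,977.49 × 0.85265 = 1,686.11 kg.
Total propellant = m₀ − m_final = 2430 − 1,686.11 = 743.89 kg.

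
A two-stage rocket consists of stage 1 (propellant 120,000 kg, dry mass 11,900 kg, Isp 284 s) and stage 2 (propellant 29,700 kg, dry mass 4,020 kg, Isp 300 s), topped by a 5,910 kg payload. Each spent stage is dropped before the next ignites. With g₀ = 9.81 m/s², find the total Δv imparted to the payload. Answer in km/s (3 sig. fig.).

Δv ≈ 7.42 km/s

Ignition mass of stage 1 = 120,000+11,900 + 29,700+4,020 + 5,910 = 171,530 kg.
Stage 1: m₀ = 171,530 kg, m_f = 171,530 − 120,000 = 51,530 kg; Δv = 284×9.81×ln(3.329) = 2786.0×1.2026 ≈ 3350 m/s.
Stage 2: m₀ = 39,630 kg, m_f = 39,630 − 29,700 = 9,930 kg; Δv = 300×9.81×ln(3.991) = 2943.0×1.3840 ≈ 4073 m/s.
Total Δv = 3350 + 4073 = 7423 m/s.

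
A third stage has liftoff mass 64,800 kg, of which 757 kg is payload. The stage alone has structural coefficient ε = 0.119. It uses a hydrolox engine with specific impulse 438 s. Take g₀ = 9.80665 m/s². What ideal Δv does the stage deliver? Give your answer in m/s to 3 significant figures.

Δv ≈ 8790 m/s

Stage wet mass = m₀ − payload = 64,800 − 757 = 64,043 kg.
Stage dry mass = ε × stage wet mass = 0.119 × 64,043 = 7,621.12 kg.
Burnout mass m_f = stage dry + payload = 7,621.12 + 757 = 8,378.12 kg.
v_e = Isp · g₀ = 438 × 9.80665 = 4295.3 m/s.
Δv = v_e · ln(64,800/8,378.12) = 4295.3 × ln(7.734) = 4295.3 × 2.0457 ≈ 8787 m/s.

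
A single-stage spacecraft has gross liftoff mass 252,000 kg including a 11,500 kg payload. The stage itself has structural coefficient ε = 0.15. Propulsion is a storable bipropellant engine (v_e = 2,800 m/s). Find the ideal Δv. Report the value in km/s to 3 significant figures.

Δv ≈ 4.67 km/s

Stage wet mass = m₀ − payload = 252,000 − 11,500 = 240,500 kg.
Stage dry mass = ε × stage wet mass = 0.15 × 240,500 = 36,075 kg.
Burnout mass m_f = stage dry + payload = 36,075 + 11,500 = 47,575 kg.
Rocket equation: Δv = v_e · ln(252,000/47,575) = 2800.0 × ln(5.297) = 2800.0 × 1.6671 ≈ 4668 m/s.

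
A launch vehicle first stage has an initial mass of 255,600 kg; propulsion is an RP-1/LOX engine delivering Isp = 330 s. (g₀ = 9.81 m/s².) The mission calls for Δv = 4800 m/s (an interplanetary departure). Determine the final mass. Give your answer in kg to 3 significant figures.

final mass ≈ 58000 kg

v_e = Isp · g₀ = 330 × 9.81 = 3237.3 m/s.
From the ideal rocket equation, m₀/m_f = exp(Δv / v_e) = exp(4800 / 3237.3) = exp(1.4827) = 4.4049.
m_f = m₀ / 4.4049 = 255,600 / 4.4049 = 58,026.3 kg.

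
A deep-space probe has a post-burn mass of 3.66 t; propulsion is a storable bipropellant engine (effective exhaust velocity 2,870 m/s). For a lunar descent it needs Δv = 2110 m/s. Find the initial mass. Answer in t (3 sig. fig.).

initial mass ≈ 7.63 t

Rocket equation: m₀/m_f = exp(Δv / v_e) = exp(2110 / 2870.0) = exp(0.7352) = 2.0859.
m₀ = m_f × 2.0859 = 3.66 × 2.0859 = 7.63439 t.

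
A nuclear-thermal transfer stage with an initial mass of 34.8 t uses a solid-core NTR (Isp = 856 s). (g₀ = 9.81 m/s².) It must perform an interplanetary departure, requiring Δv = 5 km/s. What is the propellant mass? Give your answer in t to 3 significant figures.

v_e = Isp · g₀ = 856 × 9.81 = 8397.4 m/s.
Using Δv = v_e ln(m₀/m_f): m₀/m_f = exp(Δv / v_e) = exp(5000 / 8397.4) = exp(0.5954) = 1.8138.
m_f = 34.8 / 1.8138 = 19.1862 t, so propellant = m₀ − m_f = 34.8 − 19.1862 = 15.6138 t.

propellant mass ≈ 15.6 t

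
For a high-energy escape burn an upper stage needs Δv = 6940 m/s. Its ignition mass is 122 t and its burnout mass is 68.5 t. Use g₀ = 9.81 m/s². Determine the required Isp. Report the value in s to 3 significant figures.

Isp ≈ 1230 s

ln(m₀/m_f) = ln(122000/68500) = ln(1.781) = 0.5772.
Rocket equation: v_e = Δv / ln(m₀/m_f) = 6940 / 0.5772 = 12023.8 m/s.
Isp = v_e / g₀ = 12023.8 / 9.81 = 1225.7 s.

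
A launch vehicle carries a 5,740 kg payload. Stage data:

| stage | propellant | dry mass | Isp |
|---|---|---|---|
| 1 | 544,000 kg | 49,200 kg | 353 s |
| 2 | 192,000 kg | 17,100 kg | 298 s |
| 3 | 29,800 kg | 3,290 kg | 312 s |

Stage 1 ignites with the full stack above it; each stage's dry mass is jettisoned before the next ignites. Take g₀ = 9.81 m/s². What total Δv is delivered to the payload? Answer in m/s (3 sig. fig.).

Δv ≈ 12400 m/s

Ignition mass of stage 1 = 544,000+49,200 + 192,000+17,100 + 29,800+3,290 + 5,740 = 841,130 kg.
Stage 1: m₀ = 841,130 kg, m_f = 841,130 − 544,000 = 297,130 kg; Δv = 353×9.81×ln(2.831) = 3462.9×1.0406 ≈ 3603 m/s.
Stage 2: m₀ = 247,930 kg, m_f = 247,930 − 192,000 = 55,930 kg; Δv = 298×9.81×ln(4.433) = 2923.4×1.4890 ≈ 4353 m/s.
Stage 3: m₀ = 38,830 kg, m_f = 38,830 − 29,800 = 9,030 kg; Δv = 312×9.81×ln(4.3) = 3060.7×1.4586 ≈ 4464 m/s.
Total Δv = 3603 + 4353 + 4464 = 12420 m/s.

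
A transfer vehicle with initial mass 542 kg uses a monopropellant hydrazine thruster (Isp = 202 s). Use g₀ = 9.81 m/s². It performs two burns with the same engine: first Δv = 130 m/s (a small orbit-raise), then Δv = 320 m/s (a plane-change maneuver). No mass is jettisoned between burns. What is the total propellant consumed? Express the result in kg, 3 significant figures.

v_e = Isp · g₀ = 202 × 9.81 = 1981.6 m/s.
After the first burn: m = 542 × exp(−130/1981.6) = 542 × 0.93650 = 507.583 kg.
After the second burn: m = 507.583 × exp(−320/1981.6) = 507.583 × 0.85088 = 431.892 kg.
Total propellant = m₀ − m_final = 542 − 431.892 = 110.108 kg.

total propellant consumed ≈ 110 kg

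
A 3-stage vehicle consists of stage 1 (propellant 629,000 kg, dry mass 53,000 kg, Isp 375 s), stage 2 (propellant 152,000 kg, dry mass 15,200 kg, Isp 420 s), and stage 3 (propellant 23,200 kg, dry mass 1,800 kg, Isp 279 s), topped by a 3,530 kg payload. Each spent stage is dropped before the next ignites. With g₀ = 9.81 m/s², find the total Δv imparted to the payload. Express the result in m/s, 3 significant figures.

Ignition mass of stage 1 = 629,000+53,000 + 152,000+15,200 + 23,200+1,800 + 3,530 = 877,730 kg.
Stage 1: m₀ = 877,730 kg, m_f = 877,730 − 629,000 = 248,730 kg; Δv = 375×9.81×ln(3.529) = 3678.8×1.2610 ≈ 4639 m/s.
Stage 2: m₀ = 195,730 kg, m_f = 195,730 − 152,000 = 43,730 kg; Δv = 420×9.81×ln(4.476) = 4120.2×1.4987 ≈ 6175 m/s.
Stage 3: m₀ = 28,530 kg, m_f = 28,530 − 23,200 = 5,330 kg; Δv = 279×9.81×ln(5.353) = 2737.0×1.6776 ≈ 4592 m/s.
Total Δv = 4639 + 6175 + 4592 = 15406 m/s.

Δv ≈ 15400 m/s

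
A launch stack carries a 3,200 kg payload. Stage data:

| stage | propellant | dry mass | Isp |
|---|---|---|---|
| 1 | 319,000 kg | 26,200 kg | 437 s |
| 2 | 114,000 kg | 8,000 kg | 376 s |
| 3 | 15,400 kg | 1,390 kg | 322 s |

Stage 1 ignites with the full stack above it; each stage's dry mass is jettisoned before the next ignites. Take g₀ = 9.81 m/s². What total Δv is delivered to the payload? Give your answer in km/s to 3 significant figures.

Δv ≈ 15.2 km/s

Ignition mass of stage 1 = 319,000+26,200 + 114,000+8,000 + 15,400+1,390 + 3,200 = 487,190 kg.
Stage 1: m₀ = 487,190 kg, m_f = 487,190 − 319,000 = 168,190 kg; Δv = 437×9.81×ln(2.897) = 4287.0×1.0636 ≈ 4559 m/s.
Stage 2: m₀ = 141,990 kg, m_f = 141,990 − 114,000 = 27,990 kg; Δv = 376×9.81×ln(5.073) = 3688.6×1.6239 ≈ 5990 m/s.
Stage 3: m₀ = 19,990 kg, m_f = 19,990 − 15,400 = 4,590 kg; Δv = 322×9.81×ln(4.355) = 3158.8×1.4714 ≈ 4648 m/s.
Total Δv = 4559 + 5990 + 4648 = 15197 m/s.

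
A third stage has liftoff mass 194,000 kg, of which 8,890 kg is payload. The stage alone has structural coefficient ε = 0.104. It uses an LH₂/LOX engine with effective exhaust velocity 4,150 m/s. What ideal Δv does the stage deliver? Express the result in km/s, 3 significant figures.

Stage wet mass = m₀ − payload = 194,000 − 8,890 = 185,110 kg.
Stage dry mass = ε × stage wet mass = 0.104 × 185,110 = 19,251.4 kg.
Burnout mass m_f = stage dry + payload = 19,251.4 + 8,890 = 28,141.4 kg.
Δv = v_e · ln(194,000/28,141.4) = 4150.0 × ln(6.894) = 4150.0 × 1.9306 ≈ 8012 m/s.

Δv ≈ 8.01 km/s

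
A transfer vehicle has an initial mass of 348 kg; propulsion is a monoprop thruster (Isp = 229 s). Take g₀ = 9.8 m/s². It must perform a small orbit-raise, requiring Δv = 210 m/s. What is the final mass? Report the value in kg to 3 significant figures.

v_e = Isp · g₀ = 229 × 9.8 = 2244.2 m/s.
Rocket equation: m₀/m_f = exp(Δv / v_e) = exp(210 / 2244.2) = exp(0.0936) = 1.0981.
m_f = m₀ / 1.0981 = 348 / 1.0981 = 316.911 kg.

final mass ≈ 317 kg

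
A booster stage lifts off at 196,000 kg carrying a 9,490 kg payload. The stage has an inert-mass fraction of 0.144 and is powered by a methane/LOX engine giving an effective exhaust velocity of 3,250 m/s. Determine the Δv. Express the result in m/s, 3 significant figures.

Δv ≈ 5480 m/s

Stage wet mass = m₀ − payload = 196,000 − 9,490 = 186,510 kg.
Stage dry mass = ε × stage wet mass = 0.144 × 186,510 = 26,857.4 kg.
Burnout mass m_f = stage dry + payload = 26,857.4 + 9,490 = 36,347.4 kg.
By the Tsiolkovsky rocket equation, Δv = v_e · ln(196,000/36,347.4) = 3250.0 × ln(5.392) = 3250.0 × 1.6850 ≈ 5476 m/s.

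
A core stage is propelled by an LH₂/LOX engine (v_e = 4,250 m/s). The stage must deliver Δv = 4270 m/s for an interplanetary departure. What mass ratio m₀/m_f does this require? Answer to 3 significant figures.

Using Δv = v_e ln(m₀/m_f): m₀/m_f = exp(Δv / v_e) = exp(4270 / 4250.0) = exp(1.0047) = 2.7311.

mass ratio ≈ 2.73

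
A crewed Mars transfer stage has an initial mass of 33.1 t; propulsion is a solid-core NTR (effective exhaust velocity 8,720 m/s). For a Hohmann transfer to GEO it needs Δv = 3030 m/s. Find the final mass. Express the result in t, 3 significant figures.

final mass ≈ 23.4 t

Rocket equation: m₀/m_f = exp(Δv / v_e) = exp(3030 / 8720.0) = exp(0.3475) = 1.4155.
m_f = m₀ / 1.4155 = 33.1 / 1.4155 = 23.384 t.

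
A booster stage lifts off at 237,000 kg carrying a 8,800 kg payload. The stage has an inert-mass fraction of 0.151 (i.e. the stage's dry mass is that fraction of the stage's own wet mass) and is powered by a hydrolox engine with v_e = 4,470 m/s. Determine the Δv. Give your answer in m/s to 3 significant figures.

Δv ≈ 7600 m/s

Stage wet mass = m₀ − payload = 237,000 − 8,800 = 228,200 kg.
Stage dry mass = ε × stage wet mass = 0.151 × 228,200 = 34,458.2 kg.
Burnout mass m_f = stage dry + payload = 34,458.2 + 8,800 = 43,258.2 kg.
Δv = v_e · ln(237,000/43,258.2) = 4470.0 × ln(5.479) = 4470.0 × 1.7009 ≈ 7603 m/s.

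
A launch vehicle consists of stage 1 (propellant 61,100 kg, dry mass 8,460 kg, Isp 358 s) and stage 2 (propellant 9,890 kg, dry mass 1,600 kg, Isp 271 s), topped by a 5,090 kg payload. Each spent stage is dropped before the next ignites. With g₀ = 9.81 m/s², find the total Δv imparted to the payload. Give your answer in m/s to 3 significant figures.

Δv ≈ 6750 m/s

Ignition mass of stage 1 = 61,100+8,460 + 9,890+1,600 + 5,090 = 86,140 kg.
Stage 1: m₀ = 86,140 kg, m_f = 86,140 − 61,100 = 25,040 kg; Δv = 358×9.81×ln(3.44) = 3512.0×1.2355 ≈ 4339 m/s.
Stage 2: m₀ = 16,580 kg, m_f = 16,580 − 9,890 = 6,690 kg; Δv = 271×9.81×ln(2.478) = 2658.5×0.9076 ≈ 2413 m/s.
Total Δv = 4339 + 2413 = 6752 m/s.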